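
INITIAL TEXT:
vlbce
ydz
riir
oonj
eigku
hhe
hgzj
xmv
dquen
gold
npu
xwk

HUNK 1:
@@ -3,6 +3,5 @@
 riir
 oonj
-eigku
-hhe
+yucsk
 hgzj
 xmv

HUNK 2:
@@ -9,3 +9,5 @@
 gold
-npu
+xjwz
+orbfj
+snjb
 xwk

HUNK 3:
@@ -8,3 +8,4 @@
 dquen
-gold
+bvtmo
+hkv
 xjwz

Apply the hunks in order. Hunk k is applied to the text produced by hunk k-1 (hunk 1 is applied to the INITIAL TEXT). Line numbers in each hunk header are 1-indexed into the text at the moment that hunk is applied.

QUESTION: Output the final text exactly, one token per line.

Hunk 1: at line 3 remove [eigku,hhe] add [yucsk] -> 11 lines: vlbce ydz riir oonj yucsk hgzj xmv dquen gold npu xwk
Hunk 2: at line 9 remove [npu] add [xjwz,orbfj,snjb] -> 13 lines: vlbce ydz riir oonj yucsk hgzj xmv dquen gold xjwz orbfj snjb xwk
Hunk 3: at line 8 remove [gold] add [bvtmo,hkv] -> 14 lines: vlbce ydz riir oonj yucsk hgzj xmv dquen bvtmo hkv xjwz orbfj snjb xwk

Answer: vlbce
ydz
riir
oonj
yucsk
hgzj
xmv
dquen
bvtmo
hkv
xjwz
orbfj
snjb
xwk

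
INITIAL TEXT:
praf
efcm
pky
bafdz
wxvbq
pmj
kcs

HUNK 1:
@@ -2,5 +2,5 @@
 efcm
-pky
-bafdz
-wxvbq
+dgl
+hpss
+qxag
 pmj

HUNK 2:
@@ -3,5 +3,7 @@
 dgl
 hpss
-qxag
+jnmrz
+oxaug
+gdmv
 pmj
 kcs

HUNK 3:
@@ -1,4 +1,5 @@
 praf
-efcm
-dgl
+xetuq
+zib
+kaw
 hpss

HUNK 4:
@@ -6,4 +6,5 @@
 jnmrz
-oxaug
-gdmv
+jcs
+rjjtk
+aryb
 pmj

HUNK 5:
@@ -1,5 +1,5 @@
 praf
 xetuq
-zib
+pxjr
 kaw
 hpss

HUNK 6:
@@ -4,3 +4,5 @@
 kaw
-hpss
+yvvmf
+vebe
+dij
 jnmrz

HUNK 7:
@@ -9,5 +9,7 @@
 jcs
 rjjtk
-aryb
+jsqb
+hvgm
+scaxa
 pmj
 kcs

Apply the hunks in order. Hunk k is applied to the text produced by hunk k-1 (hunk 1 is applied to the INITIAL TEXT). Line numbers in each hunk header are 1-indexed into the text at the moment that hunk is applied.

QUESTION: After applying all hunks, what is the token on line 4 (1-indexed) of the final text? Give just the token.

Answer: kaw

Derivation:
Hunk 1: at line 2 remove [pky,bafdz,wxvbq] add [dgl,hpss,qxag] -> 7 lines: praf efcm dgl hpss qxag pmj kcs
Hunk 2: at line 3 remove [qxag] add [jnmrz,oxaug,gdmv] -> 9 lines: praf efcm dgl hpss jnmrz oxaug gdmv pmj kcs
Hunk 3: at line 1 remove [efcm,dgl] add [xetuq,zib,kaw] -> 10 lines: praf xetuq zib kaw hpss jnmrz oxaug gdmv pmj kcs
Hunk 4: at line 6 remove [oxaug,gdmv] add [jcs,rjjtk,aryb] -> 11 lines: praf xetuq zib kaw hpss jnmrz jcs rjjtk aryb pmj kcs
Hunk 5: at line 1 remove [zib] add [pxjr] -> 11 lines: praf xetuq pxjr kaw hpss jnmrz jcs rjjtk aryb pmj kcs
Hunk 6: at line 4 remove [hpss] add [yvvmf,vebe,dij] -> 13 lines: praf xetuq pxjr kaw yvvmf vebe dij jnmrz jcs rjjtk aryb pmj kcs
Hunk 7: at line 9 remove [aryb] add [jsqb,hvgm,scaxa] -> 15 lines: praf xetuq pxjr kaw yvvmf vebe dij jnmrz jcs rjjtk jsqb hvgm scaxa pmj kcs
Final line 4: kaw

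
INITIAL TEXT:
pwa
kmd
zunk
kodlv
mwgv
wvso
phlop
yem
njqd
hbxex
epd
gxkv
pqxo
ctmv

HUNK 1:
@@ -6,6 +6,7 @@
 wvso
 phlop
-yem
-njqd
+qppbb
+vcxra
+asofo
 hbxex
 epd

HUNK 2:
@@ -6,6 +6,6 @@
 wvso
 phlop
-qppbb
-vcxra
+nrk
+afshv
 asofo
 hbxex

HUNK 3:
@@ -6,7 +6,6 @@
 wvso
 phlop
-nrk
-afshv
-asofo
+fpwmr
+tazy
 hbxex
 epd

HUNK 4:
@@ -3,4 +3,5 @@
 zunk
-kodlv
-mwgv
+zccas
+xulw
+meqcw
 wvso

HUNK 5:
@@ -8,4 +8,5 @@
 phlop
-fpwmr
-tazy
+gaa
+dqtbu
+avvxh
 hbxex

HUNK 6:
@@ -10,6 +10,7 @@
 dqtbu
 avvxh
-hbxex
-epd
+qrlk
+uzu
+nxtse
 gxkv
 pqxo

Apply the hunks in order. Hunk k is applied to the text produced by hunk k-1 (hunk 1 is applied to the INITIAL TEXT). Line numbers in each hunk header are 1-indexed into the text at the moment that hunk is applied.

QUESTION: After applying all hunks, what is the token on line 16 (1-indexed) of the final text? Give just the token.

Hunk 1: at line 6 remove [yem,njqd] add [qppbb,vcxra,asofo] -> 15 lines: pwa kmd zunk kodlv mwgv wvso phlop qppbb vcxra asofo hbxex epd gxkv pqxo ctmv
Hunk 2: at line 6 remove [qppbb,vcxra] add [nrk,afshv] -> 15 lines: pwa kmd zunk kodlv mwgv wvso phlop nrk afshv asofo hbxex epd gxkv pqxo ctmv
Hunk 3: at line 6 remove [nrk,afshv,asofo] add [fpwmr,tazy] -> 14 lines: pwa kmd zunk kodlv mwgv wvso phlop fpwmr tazy hbxex epd gxkv pqxo ctmv
Hunk 4: at line 3 remove [kodlv,mwgv] add [zccas,xulw,meqcw] -> 15 lines: pwa kmd zunk zccas xulw meqcw wvso phlop fpwmr tazy hbxex epd gxkv pqxo ctmv
Hunk 5: at line 8 remove [fpwmr,tazy] add [gaa,dqtbu,avvxh] -> 16 lines: pwa kmd zunk zccas xulw meqcw wvso phlop gaa dqtbu avvxh hbxex epd gxkv pqxo ctmv
Hunk 6: at line 10 remove [hbxex,epd] add [qrlk,uzu,nxtse] -> 17 lines: pwa kmd zunk zccas xulw meqcw wvso phlop gaa dqtbu avvxh qrlk uzu nxtse gxkv pqxo ctmv
Final line 16: pqxo

Answer: pqxo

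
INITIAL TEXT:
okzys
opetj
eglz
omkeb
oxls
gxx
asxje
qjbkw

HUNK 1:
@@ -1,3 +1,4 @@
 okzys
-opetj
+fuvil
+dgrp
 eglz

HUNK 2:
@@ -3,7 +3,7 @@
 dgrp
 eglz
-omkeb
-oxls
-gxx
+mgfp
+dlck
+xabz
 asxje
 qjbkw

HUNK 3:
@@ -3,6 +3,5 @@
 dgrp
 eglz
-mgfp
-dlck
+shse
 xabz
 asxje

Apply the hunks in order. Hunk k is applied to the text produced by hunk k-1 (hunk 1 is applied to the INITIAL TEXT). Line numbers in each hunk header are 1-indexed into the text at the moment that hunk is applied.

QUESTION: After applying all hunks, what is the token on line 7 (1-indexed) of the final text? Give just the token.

Answer: asxje

Derivation:
Hunk 1: at line 1 remove [opetj] add [fuvil,dgrp] -> 9 lines: okzys fuvil dgrp eglz omkeb oxls gxx asxje qjbkw
Hunk 2: at line 3 remove [omkeb,oxls,gxx] add [mgfp,dlck,xabz] -> 9 lines: okzys fuvil dgrp eglz mgfp dlck xabz asxje qjbkw
Hunk 3: at line 3 remove [mgfp,dlck] add [shse] -> 8 lines: okzys fuvil dgrp eglz shse xabz asxje qjbkw
Final line 7: asxje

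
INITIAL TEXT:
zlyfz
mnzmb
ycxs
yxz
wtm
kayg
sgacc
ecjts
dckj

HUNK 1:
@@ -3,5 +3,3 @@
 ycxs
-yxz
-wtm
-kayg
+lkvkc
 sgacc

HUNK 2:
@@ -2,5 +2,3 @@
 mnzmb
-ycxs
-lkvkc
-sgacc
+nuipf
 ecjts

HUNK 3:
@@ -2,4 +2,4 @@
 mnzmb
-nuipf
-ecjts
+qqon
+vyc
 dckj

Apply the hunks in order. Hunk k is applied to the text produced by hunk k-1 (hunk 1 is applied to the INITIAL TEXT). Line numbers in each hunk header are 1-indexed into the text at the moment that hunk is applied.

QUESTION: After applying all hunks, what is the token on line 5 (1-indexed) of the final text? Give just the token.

Answer: dckj

Derivation:
Hunk 1: at line 3 remove [yxz,wtm,kayg] add [lkvkc] -> 7 lines: zlyfz mnzmb ycxs lkvkc sgacc ecjts dckj
Hunk 2: at line 2 remove [ycxs,lkvkc,sgacc] add [nuipf] -> 5 lines: zlyfz mnzmb nuipf ecjts dckj
Hunk 3: at line 2 remove [nuipf,ecjts] add [qqon,vyc] -> 5 lines: zlyfz mnzmb qqon vyc dckj
Final line 5: dckj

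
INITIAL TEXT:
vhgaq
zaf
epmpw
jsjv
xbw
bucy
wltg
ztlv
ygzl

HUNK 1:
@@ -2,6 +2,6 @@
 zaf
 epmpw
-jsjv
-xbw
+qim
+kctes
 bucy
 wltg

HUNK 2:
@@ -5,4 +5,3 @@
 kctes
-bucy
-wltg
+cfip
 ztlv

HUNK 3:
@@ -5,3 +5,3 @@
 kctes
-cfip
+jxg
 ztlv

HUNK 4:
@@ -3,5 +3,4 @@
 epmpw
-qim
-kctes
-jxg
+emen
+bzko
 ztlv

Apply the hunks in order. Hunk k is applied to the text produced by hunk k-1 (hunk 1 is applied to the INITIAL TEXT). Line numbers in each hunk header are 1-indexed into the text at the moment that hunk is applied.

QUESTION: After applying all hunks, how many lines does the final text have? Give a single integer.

Answer: 7

Derivation:
Hunk 1: at line 2 remove [jsjv,xbw] add [qim,kctes] -> 9 lines: vhgaq zaf epmpw qim kctes bucy wltg ztlv ygzl
Hunk 2: at line 5 remove [bucy,wltg] add [cfip] -> 8 lines: vhgaq zaf epmpw qim kctes cfip ztlv ygzl
Hunk 3: at line 5 remove [cfip] add [jxg] -> 8 lines: vhgaq zaf epmpw qim kctes jxg ztlv ygzl
Hunk 4: at line 3 remove [qim,kctes,jxg] add [emen,bzko] -> 7 lines: vhgaq zaf epmpw emen bzko ztlv ygzl
Final line count: 7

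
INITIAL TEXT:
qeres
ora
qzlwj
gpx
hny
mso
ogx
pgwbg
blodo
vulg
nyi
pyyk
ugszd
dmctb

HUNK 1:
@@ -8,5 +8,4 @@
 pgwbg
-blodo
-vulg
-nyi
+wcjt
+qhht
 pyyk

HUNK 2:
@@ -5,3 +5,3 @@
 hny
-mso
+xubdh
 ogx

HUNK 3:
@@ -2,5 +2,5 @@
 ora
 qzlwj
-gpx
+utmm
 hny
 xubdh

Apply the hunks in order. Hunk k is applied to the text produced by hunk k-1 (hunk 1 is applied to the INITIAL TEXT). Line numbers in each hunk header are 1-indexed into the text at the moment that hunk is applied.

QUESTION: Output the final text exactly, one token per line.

Hunk 1: at line 8 remove [blodo,vulg,nyi] add [wcjt,qhht] -> 13 lines: qeres ora qzlwj gpx hny mso ogx pgwbg wcjt qhht pyyk ugszd dmctb
Hunk 2: at line 5 remove [mso] add [xubdh] -> 13 lines: qeres ora qzlwj gpx hny xubdh ogx pgwbg wcjt qhht pyyk ugszd dmctb
Hunk 3: at line 2 remove [gpx] add [utmm] -> 13 lines: qeres ora qzlwj utmm hny xubdh ogx pgwbg wcjt qhht pyyk ugszd dmctb

Answer: qeres
ora
qzlwj
utmm
hny
xubdh
ogx
pgwbg
wcjt
qhht
pyyk
ugszd
dmctb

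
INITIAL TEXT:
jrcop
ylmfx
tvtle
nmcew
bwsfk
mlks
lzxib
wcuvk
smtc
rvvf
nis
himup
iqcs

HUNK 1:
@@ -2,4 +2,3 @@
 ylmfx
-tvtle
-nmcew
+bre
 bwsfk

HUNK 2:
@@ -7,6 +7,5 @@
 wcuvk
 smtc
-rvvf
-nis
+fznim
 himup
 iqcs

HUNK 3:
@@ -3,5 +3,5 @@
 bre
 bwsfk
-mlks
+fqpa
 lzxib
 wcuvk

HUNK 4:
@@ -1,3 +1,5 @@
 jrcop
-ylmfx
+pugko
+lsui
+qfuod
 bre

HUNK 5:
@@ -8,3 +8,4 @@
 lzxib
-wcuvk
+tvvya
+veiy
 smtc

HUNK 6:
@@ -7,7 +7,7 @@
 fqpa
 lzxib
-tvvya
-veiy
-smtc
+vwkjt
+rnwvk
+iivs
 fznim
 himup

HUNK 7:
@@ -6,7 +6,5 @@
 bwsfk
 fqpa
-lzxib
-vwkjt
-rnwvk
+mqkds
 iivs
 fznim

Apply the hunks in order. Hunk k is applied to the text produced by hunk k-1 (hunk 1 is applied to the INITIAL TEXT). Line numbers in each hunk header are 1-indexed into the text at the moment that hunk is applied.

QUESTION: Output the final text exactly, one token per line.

Hunk 1: at line 2 remove [tvtle,nmcew] add [bre] -> 12 lines: jrcop ylmfx bre bwsfk mlks lzxib wcuvk smtc rvvf nis himup iqcs
Hunk 2: at line 7 remove [rvvf,nis] add [fznim] -> 11 lines: jrcop ylmfx bre bwsfk mlks lzxib wcuvk smtc fznim himup iqcs
Hunk 3: at line 3 remove [mlks] add [fqpa] -> 11 lines: jrcop ylmfx bre bwsfk fqpa lzxib wcuvk smtc fznim himup iqcs
Hunk 4: at line 1 remove [ylmfx] add [pugko,lsui,qfuod] -> 13 lines: jrcop pugko lsui qfuod bre bwsfk fqpa lzxib wcuvk smtc fznim himup iqcs
Hunk 5: at line 8 remove [wcuvk] add [tvvya,veiy] -> 14 lines: jrcop pugko lsui qfuod bre bwsfk fqpa lzxib tvvya veiy smtc fznim himup iqcs
Hunk 6: at line 7 remove [tvvya,veiy,smtc] add [vwkjt,rnwvk,iivs] -> 14 lines: jrcop pugko lsui qfuod bre bwsfk fqpa lzxib vwkjt rnwvk iivs fznim himup iqcs
Hunk 7: at line 6 remove [lzxib,vwkjt,rnwvk] add [mqkds] -> 12 lines: jrcop pugko lsui qfuod bre bwsfk fqpa mqkds iivs fznim himup iqcs

Answer: jrcop
pugko
lsui
qfuod
bre
bwsfk
fqpa
mqkds
iivs
fznim
himup
iqcs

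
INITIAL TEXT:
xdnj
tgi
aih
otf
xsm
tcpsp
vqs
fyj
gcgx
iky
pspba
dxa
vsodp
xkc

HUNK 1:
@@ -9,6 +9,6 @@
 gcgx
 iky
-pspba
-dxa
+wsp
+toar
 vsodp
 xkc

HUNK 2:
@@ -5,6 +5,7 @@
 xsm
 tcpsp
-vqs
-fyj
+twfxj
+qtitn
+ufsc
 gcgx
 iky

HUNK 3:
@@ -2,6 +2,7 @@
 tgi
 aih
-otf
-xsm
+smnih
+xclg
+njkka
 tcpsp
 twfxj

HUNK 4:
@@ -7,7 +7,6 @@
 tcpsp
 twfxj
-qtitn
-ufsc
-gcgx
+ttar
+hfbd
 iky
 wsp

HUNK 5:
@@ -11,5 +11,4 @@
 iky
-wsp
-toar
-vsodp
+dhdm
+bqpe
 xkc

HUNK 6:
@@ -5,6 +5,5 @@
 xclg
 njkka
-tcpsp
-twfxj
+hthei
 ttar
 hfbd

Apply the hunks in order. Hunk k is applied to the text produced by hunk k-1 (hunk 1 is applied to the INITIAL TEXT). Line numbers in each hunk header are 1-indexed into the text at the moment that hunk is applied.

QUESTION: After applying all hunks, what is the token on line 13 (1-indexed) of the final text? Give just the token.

Answer: xkc

Derivation:
Hunk 1: at line 9 remove [pspba,dxa] add [wsp,toar] -> 14 lines: xdnj tgi aih otf xsm tcpsp vqs fyj gcgx iky wsp toar vsodp xkc
Hunk 2: at line 5 remove [vqs,fyj] add [twfxj,qtitn,ufsc] -> 15 lines: xdnj tgi aih otf xsm tcpsp twfxj qtitn ufsc gcgx iky wsp toar vsodp xkc
Hunk 3: at line 2 remove [otf,xsm] add [smnih,xclg,njkka] -> 16 lines: xdnj tgi aih smnih xclg njkka tcpsp twfxj qtitn ufsc gcgx iky wsp toar vsodp xkc
Hunk 4: at line 7 remove [qtitn,ufsc,gcgx] add [ttar,hfbd] -> 15 lines: xdnj tgi aih smnih xclg njkka tcpsp twfxj ttar hfbd iky wsp toar vsodp xkc
Hunk 5: at line 11 remove [wsp,toar,vsodp] add [dhdm,bqpe] -> 14 lines: xdnj tgi aih smnih xclg njkka tcpsp twfxj ttar hfbd iky dhdm bqpe xkc
Hunk 6: at line 5 remove [tcpsp,twfxj] add [hthei] -> 13 lines: xdnj tgi aih smnih xclg njkka hthei ttar hfbd iky dhdm bqpe xkc
Final line 13: xkc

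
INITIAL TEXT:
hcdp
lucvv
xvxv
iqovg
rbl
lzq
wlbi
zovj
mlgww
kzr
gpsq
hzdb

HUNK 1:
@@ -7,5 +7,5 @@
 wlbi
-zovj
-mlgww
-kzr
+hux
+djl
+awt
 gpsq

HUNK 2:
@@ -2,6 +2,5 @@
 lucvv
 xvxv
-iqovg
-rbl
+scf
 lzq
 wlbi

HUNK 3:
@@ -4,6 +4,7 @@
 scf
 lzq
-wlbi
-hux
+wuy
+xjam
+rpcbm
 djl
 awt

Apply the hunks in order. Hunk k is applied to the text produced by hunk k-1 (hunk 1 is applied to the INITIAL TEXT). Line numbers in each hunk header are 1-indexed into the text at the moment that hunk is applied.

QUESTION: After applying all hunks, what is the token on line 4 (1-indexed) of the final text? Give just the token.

Answer: scf

Derivation:
Hunk 1: at line 7 remove [zovj,mlgww,kzr] add [hux,djl,awt] -> 12 lines: hcdp lucvv xvxv iqovg rbl lzq wlbi hux djl awt gpsq hzdb
Hunk 2: at line 2 remove [iqovg,rbl] add [scf] -> 11 lines: hcdp lucvv xvxv scf lzq wlbi hux djl awt gpsq hzdb
Hunk 3: at line 4 remove [wlbi,hux] add [wuy,xjam,rpcbm] -> 12 lines: hcdp lucvv xvxv scf lzq wuy xjam rpcbm djl awt gpsq hzdb
Final line 4: scf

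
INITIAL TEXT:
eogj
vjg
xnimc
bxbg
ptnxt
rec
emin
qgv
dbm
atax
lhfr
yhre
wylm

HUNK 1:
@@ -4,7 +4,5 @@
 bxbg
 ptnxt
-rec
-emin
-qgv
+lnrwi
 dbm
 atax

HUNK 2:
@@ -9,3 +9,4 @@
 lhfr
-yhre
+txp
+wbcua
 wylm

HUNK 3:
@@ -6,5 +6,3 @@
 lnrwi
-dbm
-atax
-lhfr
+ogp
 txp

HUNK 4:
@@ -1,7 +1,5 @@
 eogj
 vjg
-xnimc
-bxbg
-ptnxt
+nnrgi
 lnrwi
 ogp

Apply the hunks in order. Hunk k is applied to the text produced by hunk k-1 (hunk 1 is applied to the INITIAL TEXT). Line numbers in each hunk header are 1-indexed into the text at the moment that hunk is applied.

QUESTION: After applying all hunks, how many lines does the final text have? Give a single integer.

Hunk 1: at line 4 remove [rec,emin,qgv] add [lnrwi] -> 11 lines: eogj vjg xnimc bxbg ptnxt lnrwi dbm atax lhfr yhre wylm
Hunk 2: at line 9 remove [yhre] add [txp,wbcua] -> 12 lines: eogj vjg xnimc bxbg ptnxt lnrwi dbm atax lhfr txp wbcua wylm
Hunk 3: at line 6 remove [dbm,atax,lhfr] add [ogp] -> 10 lines: eogj vjg xnimc bxbg ptnxt lnrwi ogp txp wbcua wylm
Hunk 4: at line 1 remove [xnimc,bxbg,ptnxt] add [nnrgi] -> 8 lines: eogj vjg nnrgi lnrwi ogp txp wbcua wylm
Final line count: 8

Answer: 8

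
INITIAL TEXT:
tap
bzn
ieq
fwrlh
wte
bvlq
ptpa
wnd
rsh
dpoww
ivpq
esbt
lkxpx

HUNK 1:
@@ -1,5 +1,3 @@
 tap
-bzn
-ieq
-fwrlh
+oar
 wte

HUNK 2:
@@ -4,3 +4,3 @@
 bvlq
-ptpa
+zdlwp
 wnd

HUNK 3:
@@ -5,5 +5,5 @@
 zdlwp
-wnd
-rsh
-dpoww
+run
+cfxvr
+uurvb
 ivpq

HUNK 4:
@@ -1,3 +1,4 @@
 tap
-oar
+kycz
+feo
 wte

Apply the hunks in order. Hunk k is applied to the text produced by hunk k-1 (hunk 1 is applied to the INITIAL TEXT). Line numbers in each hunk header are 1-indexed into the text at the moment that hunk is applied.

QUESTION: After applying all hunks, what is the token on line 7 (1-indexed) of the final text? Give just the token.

Hunk 1: at line 1 remove [bzn,ieq,fwrlh] add [oar] -> 11 lines: tap oar wte bvlq ptpa wnd rsh dpoww ivpq esbt lkxpx
Hunk 2: at line 4 remove [ptpa] add [zdlwp] -> 11 lines: tap oar wte bvlq zdlwp wnd rsh dpoww ivpq esbt lkxpx
Hunk 3: at line 5 remove [wnd,rsh,dpoww] add [run,cfxvr,uurvb] -> 11 lines: tap oar wte bvlq zdlwp run cfxvr uurvb ivpq esbt lkxpx
Hunk 4: at line 1 remove [oar] add [kycz,feo] -> 12 lines: tap kycz feo wte bvlq zdlwp run cfxvr uurvb ivpq esbt lkxpx
Final line 7: run

Answer: run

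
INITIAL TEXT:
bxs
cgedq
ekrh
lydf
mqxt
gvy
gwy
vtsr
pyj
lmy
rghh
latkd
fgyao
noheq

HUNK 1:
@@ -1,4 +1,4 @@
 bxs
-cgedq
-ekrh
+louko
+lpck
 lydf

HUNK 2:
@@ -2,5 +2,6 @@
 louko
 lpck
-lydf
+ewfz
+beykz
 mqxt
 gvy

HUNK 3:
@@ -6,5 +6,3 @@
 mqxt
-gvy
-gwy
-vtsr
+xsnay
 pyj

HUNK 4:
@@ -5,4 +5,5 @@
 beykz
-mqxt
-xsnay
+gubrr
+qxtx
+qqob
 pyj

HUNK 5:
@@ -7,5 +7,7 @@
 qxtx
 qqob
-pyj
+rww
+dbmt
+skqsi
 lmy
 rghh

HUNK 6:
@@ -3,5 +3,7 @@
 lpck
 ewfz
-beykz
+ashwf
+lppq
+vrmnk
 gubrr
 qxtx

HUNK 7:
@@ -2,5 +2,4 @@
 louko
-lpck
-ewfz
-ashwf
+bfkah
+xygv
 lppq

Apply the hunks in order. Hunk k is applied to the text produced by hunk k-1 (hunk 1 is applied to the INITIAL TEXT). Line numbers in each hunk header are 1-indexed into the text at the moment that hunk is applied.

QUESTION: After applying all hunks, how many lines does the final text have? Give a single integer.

Hunk 1: at line 1 remove [cgedq,ekrh] add [louko,lpck] -> 14 lines: bxs louko lpck lydf mqxt gvy gwy vtsr pyj lmy rghh latkd fgyao noheq
Hunk 2: at line 2 remove [lydf] add [ewfz,beykz] -> 15 lines: bxs louko lpck ewfz beykz mqxt gvy gwy vtsr pyj lmy rghh latkd fgyao noheq
Hunk 3: at line 6 remove [gvy,gwy,vtsr] add [xsnay] -> 13 lines: bxs louko lpck ewfz beykz mqxt xsnay pyj lmy rghh latkd fgyao noheq
Hunk 4: at line 5 remove [mqxt,xsnay] add [gubrr,qxtx,qqob] -> 14 lines: bxs louko lpck ewfz beykz gubrr qxtx qqob pyj lmy rghh latkd fgyao noheq
Hunk 5: at line 7 remove [pyj] add [rww,dbmt,skqsi] -> 16 lines: bxs louko lpck ewfz beykz gubrr qxtx qqob rww dbmt skqsi lmy rghh latkd fgyao noheq
Hunk 6: at line 3 remove [beykz] add [ashwf,lppq,vrmnk] -> 18 lines: bxs louko lpck ewfz ashwf lppq vrmnk gubrr qxtx qqob rww dbmt skqsi lmy rghh latkd fgyao noheq
Hunk 7: at line 2 remove [lpck,ewfz,ashwf] add [bfkah,xygv] -> 17 lines: bxs louko bfkah xygv lppq vrmnk gubrr qxtx qqob rww dbmt skqsi lmy rghh latkd fgyao noheq
Final line count: 17

Answer: 17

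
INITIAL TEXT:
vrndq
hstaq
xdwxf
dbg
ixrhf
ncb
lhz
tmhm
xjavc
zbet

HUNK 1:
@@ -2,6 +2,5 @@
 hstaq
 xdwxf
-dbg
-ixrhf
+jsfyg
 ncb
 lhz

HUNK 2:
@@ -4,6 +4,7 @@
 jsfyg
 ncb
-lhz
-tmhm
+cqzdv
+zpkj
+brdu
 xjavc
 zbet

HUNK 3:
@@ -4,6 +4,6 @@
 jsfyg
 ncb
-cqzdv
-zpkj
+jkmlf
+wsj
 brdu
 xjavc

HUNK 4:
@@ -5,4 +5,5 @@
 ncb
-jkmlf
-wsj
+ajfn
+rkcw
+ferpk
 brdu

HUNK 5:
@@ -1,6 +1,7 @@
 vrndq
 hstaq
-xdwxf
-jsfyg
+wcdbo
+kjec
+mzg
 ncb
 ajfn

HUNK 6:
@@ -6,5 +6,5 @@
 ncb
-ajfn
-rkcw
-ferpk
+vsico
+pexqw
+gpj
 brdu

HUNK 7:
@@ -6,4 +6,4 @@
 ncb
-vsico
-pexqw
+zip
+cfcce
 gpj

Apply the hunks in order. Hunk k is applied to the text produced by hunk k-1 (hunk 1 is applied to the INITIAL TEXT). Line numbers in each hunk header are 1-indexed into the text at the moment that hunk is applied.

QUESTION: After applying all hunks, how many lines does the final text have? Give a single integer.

Hunk 1: at line 2 remove [dbg,ixrhf] add [jsfyg] -> 9 lines: vrndq hstaq xdwxf jsfyg ncb lhz tmhm xjavc zbet
Hunk 2: at line 4 remove [lhz,tmhm] add [cqzdv,zpkj,brdu] -> 10 lines: vrndq hstaq xdwxf jsfyg ncb cqzdv zpkj brdu xjavc zbet
Hunk 3: at line 4 remove [cqzdv,zpkj] add [jkmlf,wsj] -> 10 lines: vrndq hstaq xdwxf jsfyg ncb jkmlf wsj brdu xjavc zbet
Hunk 4: at line 5 remove [jkmlf,wsj] add [ajfn,rkcw,ferpk] -> 11 lines: vrndq hstaq xdwxf jsfyg ncb ajfn rkcw ferpk brdu xjavc zbet
Hunk 5: at line 1 remove [xdwxf,jsfyg] add [wcdbo,kjec,mzg] -> 12 lines: vrndq hstaq wcdbo kjec mzg ncb ajfn rkcw ferpk brdu xjavc zbet
Hunk 6: at line 6 remove [ajfn,rkcw,ferpk] add [vsico,pexqw,gpj] -> 12 lines: vrndq hstaq wcdbo kjec mzg ncb vsico pexqw gpj brdu xjavc zbet
Hunk 7: at line 6 remove [vsico,pexqw] add [zip,cfcce] -> 12 lines: vrndq hstaq wcdbo kjec mzg ncb zip cfcce gpj brdu xjavc zbet
Final line count: 12

Answer: 12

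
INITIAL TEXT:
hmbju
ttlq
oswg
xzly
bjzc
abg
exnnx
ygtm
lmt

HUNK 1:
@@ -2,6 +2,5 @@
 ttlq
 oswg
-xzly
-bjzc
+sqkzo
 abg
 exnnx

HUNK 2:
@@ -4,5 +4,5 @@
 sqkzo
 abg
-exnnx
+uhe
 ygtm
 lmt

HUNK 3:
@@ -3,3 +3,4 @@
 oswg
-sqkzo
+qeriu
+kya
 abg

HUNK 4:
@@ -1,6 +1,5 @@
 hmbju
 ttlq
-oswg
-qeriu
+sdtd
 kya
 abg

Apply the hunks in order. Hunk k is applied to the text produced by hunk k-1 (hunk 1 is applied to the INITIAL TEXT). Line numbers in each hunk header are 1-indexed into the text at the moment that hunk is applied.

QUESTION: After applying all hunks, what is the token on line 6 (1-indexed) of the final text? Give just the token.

Hunk 1: at line 2 remove [xzly,bjzc] add [sqkzo] -> 8 lines: hmbju ttlq oswg sqkzo abg exnnx ygtm lmt
Hunk 2: at line 4 remove [exnnx] add [uhe] -> 8 lines: hmbju ttlq oswg sqkzo abg uhe ygtm lmt
Hunk 3: at line 3 remove [sqkzo] add [qeriu,kya] -> 9 lines: hmbju ttlq oswg qeriu kya abg uhe ygtm lmt
Hunk 4: at line 1 remove [oswg,qeriu] add [sdtd] -> 8 lines: hmbju ttlq sdtd kya abg uhe ygtm lmt
Final line 6: uhe

Answer: uhe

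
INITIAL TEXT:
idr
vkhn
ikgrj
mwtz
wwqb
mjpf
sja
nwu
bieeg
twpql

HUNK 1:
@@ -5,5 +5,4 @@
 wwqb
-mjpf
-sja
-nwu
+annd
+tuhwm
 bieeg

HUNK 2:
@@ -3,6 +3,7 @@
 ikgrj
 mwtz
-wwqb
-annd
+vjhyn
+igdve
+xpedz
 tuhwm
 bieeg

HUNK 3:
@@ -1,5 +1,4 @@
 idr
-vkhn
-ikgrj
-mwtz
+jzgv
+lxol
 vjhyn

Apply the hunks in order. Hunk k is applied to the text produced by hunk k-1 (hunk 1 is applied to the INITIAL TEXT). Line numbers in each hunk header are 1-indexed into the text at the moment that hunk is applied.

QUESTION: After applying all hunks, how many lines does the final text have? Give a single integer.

Hunk 1: at line 5 remove [mjpf,sja,nwu] add [annd,tuhwm] -> 9 lines: idr vkhn ikgrj mwtz wwqb annd tuhwm bieeg twpql
Hunk 2: at line 3 remove [wwqb,annd] add [vjhyn,igdve,xpedz] -> 10 lines: idr vkhn ikgrj mwtz vjhyn igdve xpedz tuhwm bieeg twpql
Hunk 3: at line 1 remove [vkhn,ikgrj,mwtz] add [jzgv,lxol] -> 9 lines: idr jzgv lxol vjhyn igdve xpedz tuhwm bieeg twpql
Final line count: 9

Answer: 9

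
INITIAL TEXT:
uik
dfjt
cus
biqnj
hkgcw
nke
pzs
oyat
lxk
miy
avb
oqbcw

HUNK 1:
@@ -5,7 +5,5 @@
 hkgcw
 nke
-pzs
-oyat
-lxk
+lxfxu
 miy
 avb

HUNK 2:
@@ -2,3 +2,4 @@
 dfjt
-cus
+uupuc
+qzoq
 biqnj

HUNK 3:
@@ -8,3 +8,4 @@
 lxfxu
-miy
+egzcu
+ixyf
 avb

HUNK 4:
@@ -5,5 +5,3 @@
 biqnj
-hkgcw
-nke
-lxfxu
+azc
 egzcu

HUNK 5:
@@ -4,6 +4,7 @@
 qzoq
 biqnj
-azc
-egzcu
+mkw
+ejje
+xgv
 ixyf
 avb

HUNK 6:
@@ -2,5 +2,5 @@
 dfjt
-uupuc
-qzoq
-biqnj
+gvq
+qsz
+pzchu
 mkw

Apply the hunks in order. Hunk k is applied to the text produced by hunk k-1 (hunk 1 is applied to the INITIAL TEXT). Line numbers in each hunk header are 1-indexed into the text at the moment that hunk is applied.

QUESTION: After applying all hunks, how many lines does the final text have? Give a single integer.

Hunk 1: at line 5 remove [pzs,oyat,lxk] add [lxfxu] -> 10 lines: uik dfjt cus biqnj hkgcw nke lxfxu miy avb oqbcw
Hunk 2: at line 2 remove [cus] add [uupuc,qzoq] -> 11 lines: uik dfjt uupuc qzoq biqnj hkgcw nke lxfxu miy avb oqbcw
Hunk 3: at line 8 remove [miy] add [egzcu,ixyf] -> 12 lines: uik dfjt uupuc qzoq biqnj hkgcw nke lxfxu egzcu ixyf avb oqbcw
Hunk 4: at line 5 remove [hkgcw,nke,lxfxu] add [azc] -> 10 lines: uik dfjt uupuc qzoq biqnj azc egzcu ixyf avb oqbcw
Hunk 5: at line 4 remove [azc,egzcu] add [mkw,ejje,xgv] -> 11 lines: uik dfjt uupuc qzoq biqnj mkw ejje xgv ixyf avb oqbcw
Hunk 6: at line 2 remove [uupuc,qzoq,biqnj] add [gvq,qsz,pzchu] -> 11 lines: uik dfjt gvq qsz pzchu mkw ejje xgv ixyf avb oqbcw
Final line count: 11

Answer: 11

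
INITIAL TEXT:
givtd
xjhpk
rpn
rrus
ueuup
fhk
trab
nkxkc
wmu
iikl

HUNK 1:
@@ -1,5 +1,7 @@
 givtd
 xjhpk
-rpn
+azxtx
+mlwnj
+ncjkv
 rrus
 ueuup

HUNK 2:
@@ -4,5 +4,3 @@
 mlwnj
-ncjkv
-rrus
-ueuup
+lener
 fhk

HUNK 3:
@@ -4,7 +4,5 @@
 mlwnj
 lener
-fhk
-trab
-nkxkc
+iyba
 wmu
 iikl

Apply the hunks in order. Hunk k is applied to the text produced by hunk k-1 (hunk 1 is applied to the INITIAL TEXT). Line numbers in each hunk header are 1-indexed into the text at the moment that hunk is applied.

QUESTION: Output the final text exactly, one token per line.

Answer: givtd
xjhpk
azxtx
mlwnj
lener
iyba
wmu
iikl

Derivation:
Hunk 1: at line 1 remove [rpn] add [azxtx,mlwnj,ncjkv] -> 12 lines: givtd xjhpk azxtx mlwnj ncjkv rrus ueuup fhk trab nkxkc wmu iikl
Hunk 2: at line 4 remove [ncjkv,rrus,ueuup] add [lener] -> 10 lines: givtd xjhpk azxtx mlwnj lener fhk trab nkxkc wmu iikl
Hunk 3: at line 4 remove [fhk,trab,nkxkc] add [iyba] -> 8 lines: givtd xjhpk azxtx mlwnj lener iyba wmu iikl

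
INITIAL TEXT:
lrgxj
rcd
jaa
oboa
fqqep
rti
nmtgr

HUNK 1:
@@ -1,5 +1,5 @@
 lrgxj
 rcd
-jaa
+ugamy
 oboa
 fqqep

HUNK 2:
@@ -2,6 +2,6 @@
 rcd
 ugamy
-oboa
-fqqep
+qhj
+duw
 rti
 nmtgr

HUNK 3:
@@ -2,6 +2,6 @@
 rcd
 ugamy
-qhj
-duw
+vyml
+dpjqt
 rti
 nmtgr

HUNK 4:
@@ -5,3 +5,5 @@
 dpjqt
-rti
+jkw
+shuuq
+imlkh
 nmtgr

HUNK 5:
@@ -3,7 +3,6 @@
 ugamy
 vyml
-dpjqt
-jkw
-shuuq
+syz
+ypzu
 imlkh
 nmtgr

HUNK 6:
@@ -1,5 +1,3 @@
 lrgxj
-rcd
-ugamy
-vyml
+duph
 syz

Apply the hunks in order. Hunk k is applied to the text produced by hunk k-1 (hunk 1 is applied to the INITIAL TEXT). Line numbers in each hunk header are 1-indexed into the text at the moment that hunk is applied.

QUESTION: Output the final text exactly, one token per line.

Hunk 1: at line 1 remove [jaa] add [ugamy] -> 7 lines: lrgxj rcd ugamy oboa fqqep rti nmtgr
Hunk 2: at line 2 remove [oboa,fqqep] add [qhj,duw] -> 7 lines: lrgxj rcd ugamy qhj duw rti nmtgr
Hunk 3: at line 2 remove [qhj,duw] add [vyml,dpjqt] -> 7 lines: lrgxj rcd ugamy vyml dpjqt rti nmtgr
Hunk 4: at line 5 remove [rti] add [jkw,shuuq,imlkh] -> 9 lines: lrgxj rcd ugamy vyml dpjqt jkw shuuq imlkh nmtgr
Hunk 5: at line 3 remove [dpjqt,jkw,shuuq] add [syz,ypzu] -> 8 lines: lrgxj rcd ugamy vyml syz ypzu imlkh nmtgr
Hunk 6: at line 1 remove [rcd,ugamy,vyml] add [duph] -> 6 lines: lrgxj duph syz ypzu imlkh nmtgr

Answer: lrgxj
duph
syz
ypzu
imlkh
nmtgr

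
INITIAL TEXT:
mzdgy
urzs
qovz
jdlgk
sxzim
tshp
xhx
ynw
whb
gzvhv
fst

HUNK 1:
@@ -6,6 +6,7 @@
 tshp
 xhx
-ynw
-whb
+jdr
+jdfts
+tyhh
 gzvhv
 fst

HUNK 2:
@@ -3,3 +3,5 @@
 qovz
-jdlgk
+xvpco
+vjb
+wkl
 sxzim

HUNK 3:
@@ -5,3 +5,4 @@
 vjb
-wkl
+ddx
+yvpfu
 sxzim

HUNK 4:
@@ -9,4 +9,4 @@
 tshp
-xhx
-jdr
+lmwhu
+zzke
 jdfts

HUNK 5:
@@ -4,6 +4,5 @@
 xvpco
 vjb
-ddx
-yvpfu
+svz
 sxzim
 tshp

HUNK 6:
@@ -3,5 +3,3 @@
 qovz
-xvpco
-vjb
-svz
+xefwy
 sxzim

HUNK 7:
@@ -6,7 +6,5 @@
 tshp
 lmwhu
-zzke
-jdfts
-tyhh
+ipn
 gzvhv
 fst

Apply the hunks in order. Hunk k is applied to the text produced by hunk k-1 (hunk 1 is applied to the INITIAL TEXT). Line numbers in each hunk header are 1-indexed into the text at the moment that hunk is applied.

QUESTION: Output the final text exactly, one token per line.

Answer: mzdgy
urzs
qovz
xefwy
sxzim
tshp
lmwhu
ipn
gzvhv
fst

Derivation:
Hunk 1: at line 6 remove [ynw,whb] add [jdr,jdfts,tyhh] -> 12 lines: mzdgy urzs qovz jdlgk sxzim tshp xhx jdr jdfts tyhh gzvhv fst
Hunk 2: at line 3 remove [jdlgk] add [xvpco,vjb,wkl] -> 14 lines: mzdgy urzs qovz xvpco vjb wkl sxzim tshp xhx jdr jdfts tyhh gzvhv fst
Hunk 3: at line 5 remove [wkl] add [ddx,yvpfu] -> 15 lines: mzdgy urzs qovz xvpco vjb ddx yvpfu sxzim tshp xhx jdr jdfts tyhh gzvhv fst
Hunk 4: at line 9 remove [xhx,jdr] add [lmwhu,zzke] -> 15 lines: mzdgy urzs qovz xvpco vjb ddx yvpfu sxzim tshp lmwhu zzke jdfts tyhh gzvhv fst
Hunk 5: at line 4 remove [ddx,yvpfu] add [svz] -> 14 lines: mzdgy urzs qovz xvpco vjb svz sxzim tshp lmwhu zzke jdfts tyhh gzvhv fst
Hunk 6: at line 3 remove [xvpco,vjb,svz] add [xefwy] -> 12 lines: mzdgy urzs qovz xefwy sxzim tshp lmwhu zzke jdfts tyhh gzvhv fst
Hunk 7: at line 6 remove [zzke,jdfts,tyhh] add [ipn] -> 10 lines: mzdgy urzs qovz xefwy sxzim tshp lmwhu ipn gzvhv fst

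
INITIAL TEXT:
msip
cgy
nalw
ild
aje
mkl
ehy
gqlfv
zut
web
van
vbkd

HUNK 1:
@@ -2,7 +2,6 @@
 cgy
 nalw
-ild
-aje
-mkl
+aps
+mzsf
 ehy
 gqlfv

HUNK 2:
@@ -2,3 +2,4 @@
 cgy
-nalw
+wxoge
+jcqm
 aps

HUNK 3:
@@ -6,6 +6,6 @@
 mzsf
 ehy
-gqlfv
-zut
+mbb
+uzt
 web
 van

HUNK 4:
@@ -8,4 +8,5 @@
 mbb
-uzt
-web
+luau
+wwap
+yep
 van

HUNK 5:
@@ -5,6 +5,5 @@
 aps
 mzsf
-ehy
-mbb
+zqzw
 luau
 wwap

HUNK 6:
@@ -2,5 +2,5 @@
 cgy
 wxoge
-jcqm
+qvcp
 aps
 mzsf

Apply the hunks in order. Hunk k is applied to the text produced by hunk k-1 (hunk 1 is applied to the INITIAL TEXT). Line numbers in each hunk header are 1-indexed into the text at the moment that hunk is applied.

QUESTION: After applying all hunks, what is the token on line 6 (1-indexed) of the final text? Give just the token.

Answer: mzsf

Derivation:
Hunk 1: at line 2 remove [ild,aje,mkl] add [aps,mzsf] -> 11 lines: msip cgy nalw aps mzsf ehy gqlfv zut web van vbkd
Hunk 2: at line 2 remove [nalw] add [wxoge,jcqm] -> 12 lines: msip cgy wxoge jcqm aps mzsf ehy gqlfv zut web van vbkd
Hunk 3: at line 6 remove [gqlfv,zut] add [mbb,uzt] -> 12 lines: msip cgy wxoge jcqm aps mzsf ehy mbb uzt web van vbkd
Hunk 4: at line 8 remove [uzt,web] add [luau,wwap,yep] -> 13 lines: msip cgy wxoge jcqm aps mzsf ehy mbb luau wwap yep van vbkd
Hunk 5: at line 5 remove [ehy,mbb] add [zqzw] -> 12 lines: msip cgy wxoge jcqm aps mzsf zqzw luau wwap yep van vbkd
Hunk 6: at line 2 remove [jcqm] add [qvcp] -> 12 lines: msip cgy wxoge qvcp aps mzsf zqzw luau wwap yep van vbkd
Final line 6: mzsf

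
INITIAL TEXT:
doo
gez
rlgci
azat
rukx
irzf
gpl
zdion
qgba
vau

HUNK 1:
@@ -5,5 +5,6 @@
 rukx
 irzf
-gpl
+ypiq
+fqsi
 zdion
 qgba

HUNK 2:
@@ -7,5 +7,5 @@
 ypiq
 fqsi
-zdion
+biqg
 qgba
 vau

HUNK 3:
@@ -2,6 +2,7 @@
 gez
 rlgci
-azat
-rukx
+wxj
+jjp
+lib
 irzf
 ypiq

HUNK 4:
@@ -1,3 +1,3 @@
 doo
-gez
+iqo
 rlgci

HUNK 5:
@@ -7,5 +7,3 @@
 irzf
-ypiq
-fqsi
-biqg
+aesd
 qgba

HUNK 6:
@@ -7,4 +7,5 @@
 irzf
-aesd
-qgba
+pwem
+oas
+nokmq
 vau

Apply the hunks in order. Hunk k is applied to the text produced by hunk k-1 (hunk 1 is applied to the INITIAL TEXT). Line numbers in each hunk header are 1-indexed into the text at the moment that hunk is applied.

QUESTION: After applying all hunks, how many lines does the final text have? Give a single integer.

Answer: 11

Derivation:
Hunk 1: at line 5 remove [gpl] add [ypiq,fqsi] -> 11 lines: doo gez rlgci azat rukx irzf ypiq fqsi zdion qgba vau
Hunk 2: at line 7 remove [zdion] add [biqg] -> 11 lines: doo gez rlgci azat rukx irzf ypiq fqsi biqg qgba vau
Hunk 3: at line 2 remove [azat,rukx] add [wxj,jjp,lib] -> 12 lines: doo gez rlgci wxj jjp lib irzf ypiq fqsi biqg qgba vau
Hunk 4: at line 1 remove [gez] add [iqo] -> 12 lines: doo iqo rlgci wxj jjp lib irzf ypiq fqsi biqg qgba vau
Hunk 5: at line 7 remove [ypiq,fqsi,biqg] add [aesd] -> 10 lines: doo iqo rlgci wxj jjp lib irzf aesd qgba vau
Hunk 6: at line 7 remove [aesd,qgba] add [pwem,oas,nokmq] -> 11 lines: doo iqo rlgci wxj jjp lib irzf pwem oas nokmq vau
Final line count: 11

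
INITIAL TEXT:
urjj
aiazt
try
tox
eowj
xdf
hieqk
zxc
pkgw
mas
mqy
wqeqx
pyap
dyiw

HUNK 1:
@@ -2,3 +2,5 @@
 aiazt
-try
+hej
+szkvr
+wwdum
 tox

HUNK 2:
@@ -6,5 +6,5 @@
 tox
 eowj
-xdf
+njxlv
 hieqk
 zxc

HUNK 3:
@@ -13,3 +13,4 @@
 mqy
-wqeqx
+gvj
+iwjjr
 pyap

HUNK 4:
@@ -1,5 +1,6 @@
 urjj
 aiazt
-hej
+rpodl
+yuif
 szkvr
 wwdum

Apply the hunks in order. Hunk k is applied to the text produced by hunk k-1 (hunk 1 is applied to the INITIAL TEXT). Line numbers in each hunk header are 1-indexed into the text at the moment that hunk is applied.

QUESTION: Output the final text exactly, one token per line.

Hunk 1: at line 2 remove [try] add [hej,szkvr,wwdum] -> 16 lines: urjj aiazt hej szkvr wwdum tox eowj xdf hieqk zxc pkgw mas mqy wqeqx pyap dyiw
Hunk 2: at line 6 remove [xdf] add [njxlv] -> 16 lines: urjj aiazt hej szkvr wwdum tox eowj njxlv hieqk zxc pkgw mas mqy wqeqx pyap dyiw
Hunk 3: at line 13 remove [wqeqx] add [gvj,iwjjr] -> 17 lines: urjj aiazt hej szkvr wwdum tox eowj njxlv hieqk zxc pkgw mas mqy gvj iwjjr pyap dyiw
Hunk 4: at line 1 remove [hej] add [rpodl,yuif] -> 18 lines: urjj aiazt rpodl yuif szkvr wwdum tox eowj njxlv hieqk zxc pkgw mas mqy gvj iwjjr pyap dyiw

Answer: urjj
aiazt
rpodl
yuif
szkvr
wwdum
tox
eowj
njxlv
hieqk
zxc
pkgw
mas
mqy
gvj
iwjjr
pyap
dyiw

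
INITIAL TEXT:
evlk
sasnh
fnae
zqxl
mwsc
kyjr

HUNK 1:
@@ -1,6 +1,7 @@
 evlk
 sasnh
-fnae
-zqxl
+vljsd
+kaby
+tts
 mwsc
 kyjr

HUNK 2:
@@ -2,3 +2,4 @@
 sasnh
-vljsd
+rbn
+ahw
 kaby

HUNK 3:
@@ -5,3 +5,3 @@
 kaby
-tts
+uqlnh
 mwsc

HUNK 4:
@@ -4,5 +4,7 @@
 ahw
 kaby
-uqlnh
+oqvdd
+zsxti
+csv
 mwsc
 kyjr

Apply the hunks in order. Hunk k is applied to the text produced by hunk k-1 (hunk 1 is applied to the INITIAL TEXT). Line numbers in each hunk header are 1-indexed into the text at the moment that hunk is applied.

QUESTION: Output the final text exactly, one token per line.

Answer: evlk
sasnh
rbn
ahw
kaby
oqvdd
zsxti
csv
mwsc
kyjr

Derivation:
Hunk 1: at line 1 remove [fnae,zqxl] add [vljsd,kaby,tts] -> 7 lines: evlk sasnh vljsd kaby tts mwsc kyjr
Hunk 2: at line 2 remove [vljsd] add [rbn,ahw] -> 8 lines: evlk sasnh rbn ahw kaby tts mwsc kyjr
Hunk 3: at line 5 remove [tts] add [uqlnh] -> 8 lines: evlk sasnh rbn ahw kaby uqlnh mwsc kyjr
Hunk 4: at line 4 remove [uqlnh] add [oqvdd,zsxti,csv] -> 10 lines: evlk sasnh rbn ahw kaby oqvdd zsxti csv mwsc kyjr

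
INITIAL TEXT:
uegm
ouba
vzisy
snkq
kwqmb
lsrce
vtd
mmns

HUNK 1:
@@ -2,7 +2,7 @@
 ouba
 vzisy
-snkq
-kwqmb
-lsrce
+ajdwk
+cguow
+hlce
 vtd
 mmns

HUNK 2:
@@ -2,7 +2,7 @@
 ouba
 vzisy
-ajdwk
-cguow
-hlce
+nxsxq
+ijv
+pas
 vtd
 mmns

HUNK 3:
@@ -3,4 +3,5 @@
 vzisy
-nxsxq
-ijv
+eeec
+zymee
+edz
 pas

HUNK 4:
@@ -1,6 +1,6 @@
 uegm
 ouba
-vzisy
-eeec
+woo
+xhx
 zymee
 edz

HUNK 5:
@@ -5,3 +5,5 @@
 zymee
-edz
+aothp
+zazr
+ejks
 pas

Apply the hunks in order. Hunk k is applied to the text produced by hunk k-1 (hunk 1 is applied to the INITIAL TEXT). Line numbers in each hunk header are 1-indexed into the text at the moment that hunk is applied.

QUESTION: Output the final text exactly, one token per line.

Answer: uegm
ouba
woo
xhx
zymee
aothp
zazr
ejks
pas
vtd
mmns

Derivation:
Hunk 1: at line 2 remove [snkq,kwqmb,lsrce] add [ajdwk,cguow,hlce] -> 8 lines: uegm ouba vzisy ajdwk cguow hlce vtd mmns
Hunk 2: at line 2 remove [ajdwk,cguow,hlce] add [nxsxq,ijv,pas] -> 8 lines: uegm ouba vzisy nxsxq ijv pas vtd mmns
Hunk 3: at line 3 remove [nxsxq,ijv] add [eeec,zymee,edz] -> 9 lines: uegm ouba vzisy eeec zymee edz pas vtd mmns
Hunk 4: at line 1 remove [vzisy,eeec] add [woo,xhx] -> 9 lines: uegm ouba woo xhx zymee edz pas vtd mmns
Hunk 5: at line 5 remove [edz] add [aothp,zazr,ejks] -> 11 lines: uegm ouba woo xhx zymee aothp zazr ejks pas vtd mmns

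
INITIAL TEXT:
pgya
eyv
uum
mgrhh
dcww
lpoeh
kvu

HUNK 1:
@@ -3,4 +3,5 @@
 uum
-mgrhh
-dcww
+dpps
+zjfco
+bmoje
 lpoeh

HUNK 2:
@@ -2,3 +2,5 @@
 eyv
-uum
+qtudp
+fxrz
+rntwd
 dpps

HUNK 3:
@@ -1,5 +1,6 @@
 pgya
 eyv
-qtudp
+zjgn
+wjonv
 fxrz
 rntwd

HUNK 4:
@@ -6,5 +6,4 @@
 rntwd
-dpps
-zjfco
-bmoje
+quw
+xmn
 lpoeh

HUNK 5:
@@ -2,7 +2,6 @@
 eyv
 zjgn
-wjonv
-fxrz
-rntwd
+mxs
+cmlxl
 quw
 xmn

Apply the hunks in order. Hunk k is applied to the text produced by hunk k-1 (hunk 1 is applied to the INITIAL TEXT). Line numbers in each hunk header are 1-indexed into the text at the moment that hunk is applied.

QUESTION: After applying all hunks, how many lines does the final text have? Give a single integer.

Hunk 1: at line 3 remove [mgrhh,dcww] add [dpps,zjfco,bmoje] -> 8 lines: pgya eyv uum dpps zjfco bmoje lpoeh kvu
Hunk 2: at line 2 remove [uum] add [qtudp,fxrz,rntwd] -> 10 lines: pgya eyv qtudp fxrz rntwd dpps zjfco bmoje lpoeh kvu
Hunk 3: at line 1 remove [qtudp] add [zjgn,wjonv] -> 11 lines: pgya eyv zjgn wjonv fxrz rntwd dpps zjfco bmoje lpoeh kvu
Hunk 4: at line 6 remove [dpps,zjfco,bmoje] add [quw,xmn] -> 10 lines: pgya eyv zjgn wjonv fxrz rntwd quw xmn lpoeh kvu
Hunk 5: at line 2 remove [wjonv,fxrz,rntwd] add [mxs,cmlxl] -> 9 lines: pgya eyv zjgn mxs cmlxl quw xmn lpoeh kvu
Final line count: 9

Answer: 9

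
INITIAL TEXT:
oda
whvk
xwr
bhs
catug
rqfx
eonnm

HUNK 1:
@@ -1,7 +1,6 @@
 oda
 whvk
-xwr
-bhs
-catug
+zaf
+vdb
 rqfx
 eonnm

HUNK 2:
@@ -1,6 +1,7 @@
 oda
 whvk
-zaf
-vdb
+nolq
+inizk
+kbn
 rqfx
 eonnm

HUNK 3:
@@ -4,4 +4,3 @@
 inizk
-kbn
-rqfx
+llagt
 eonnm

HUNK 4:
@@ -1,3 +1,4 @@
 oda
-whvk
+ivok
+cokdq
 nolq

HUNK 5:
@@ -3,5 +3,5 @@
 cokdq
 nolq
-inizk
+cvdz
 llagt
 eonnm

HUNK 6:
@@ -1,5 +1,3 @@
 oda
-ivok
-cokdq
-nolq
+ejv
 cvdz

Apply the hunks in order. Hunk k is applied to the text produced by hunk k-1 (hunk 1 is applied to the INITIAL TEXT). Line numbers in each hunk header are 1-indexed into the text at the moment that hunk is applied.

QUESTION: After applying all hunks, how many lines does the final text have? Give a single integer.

Answer: 5

Derivation:
Hunk 1: at line 1 remove [xwr,bhs,catug] add [zaf,vdb] -> 6 lines: oda whvk zaf vdb rqfx eonnm
Hunk 2: at line 1 remove [zaf,vdb] add [nolq,inizk,kbn] -> 7 lines: oda whvk nolq inizk kbn rqfx eonnm
Hunk 3: at line 4 remove [kbn,rqfx] add [llagt] -> 6 lines: oda whvk nolq inizk llagt eonnm
Hunk 4: at line 1 remove [whvk] add [ivok,cokdq] -> 7 lines: oda ivok cokdq nolq inizk llagt eonnm
Hunk 5: at line 3 remove [inizk] add [cvdz] -> 7 lines: oda ivok cokdq nolq cvdz llagt eonnm
Hunk 6: at line 1 remove [ivok,cokdq,nolq] add [ejv] -> 5 lines: oda ejv cvdz llagt eonnm
Final line count: 5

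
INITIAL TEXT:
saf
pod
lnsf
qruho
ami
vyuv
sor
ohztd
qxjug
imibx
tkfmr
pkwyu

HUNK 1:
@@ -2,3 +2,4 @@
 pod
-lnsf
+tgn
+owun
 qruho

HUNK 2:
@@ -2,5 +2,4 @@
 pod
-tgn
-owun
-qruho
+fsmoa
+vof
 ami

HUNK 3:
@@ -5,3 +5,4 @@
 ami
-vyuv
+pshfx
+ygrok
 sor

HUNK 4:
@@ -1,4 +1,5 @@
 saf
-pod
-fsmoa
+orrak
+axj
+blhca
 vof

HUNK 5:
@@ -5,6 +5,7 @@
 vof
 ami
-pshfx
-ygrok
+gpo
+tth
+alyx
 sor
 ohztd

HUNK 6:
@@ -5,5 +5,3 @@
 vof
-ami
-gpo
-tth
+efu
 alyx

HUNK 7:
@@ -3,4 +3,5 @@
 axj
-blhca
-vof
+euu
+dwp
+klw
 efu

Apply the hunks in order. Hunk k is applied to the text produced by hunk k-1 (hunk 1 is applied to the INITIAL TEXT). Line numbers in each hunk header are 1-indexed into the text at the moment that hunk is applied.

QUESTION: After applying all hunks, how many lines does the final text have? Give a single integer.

Hunk 1: at line 2 remove [lnsf] add [tgn,owun] -> 13 lines: saf pod tgn owun qruho ami vyuv sor ohztd qxjug imibx tkfmr pkwyu
Hunk 2: at line 2 remove [tgn,owun,qruho] add [fsmoa,vof] -> 12 lines: saf pod fsmoa vof ami vyuv sor ohztd qxjug imibx tkfmr pkwyu
Hunk 3: at line 5 remove [vyuv] add [pshfx,ygrok] -> 13 lines: saf pod fsmoa vof ami pshfx ygrok sor ohztd qxjug imibx tkfmr pkwyu
Hunk 4: at line 1 remove [pod,fsmoa] add [orrak,axj,blhca] -> 14 lines: saf orrak axj blhca vof ami pshfx ygrok sor ohztd qxjug imibx tkfmr pkwyu
Hunk 5: at line 5 remove [pshfx,ygrok] add [gpo,tth,alyx] -> 15 lines: saf orrak axj blhca vof ami gpo tth alyx sor ohztd qxjug imibx tkfmr pkwyu
Hunk 6: at line 5 remove [ami,gpo,tth] add [efu] -> 13 lines: saf orrak axj blhca vof efu alyx sor ohztd qxjug imibx tkfmr pkwyu
Hunk 7: at line 3 remove [blhca,vof] add [euu,dwp,klw] -> 14 lines: saf orrak axj euu dwp klw efu alyx sor ohztd qxjug imibx tkfmr pkwyu
Final line count: 14

Answer: 14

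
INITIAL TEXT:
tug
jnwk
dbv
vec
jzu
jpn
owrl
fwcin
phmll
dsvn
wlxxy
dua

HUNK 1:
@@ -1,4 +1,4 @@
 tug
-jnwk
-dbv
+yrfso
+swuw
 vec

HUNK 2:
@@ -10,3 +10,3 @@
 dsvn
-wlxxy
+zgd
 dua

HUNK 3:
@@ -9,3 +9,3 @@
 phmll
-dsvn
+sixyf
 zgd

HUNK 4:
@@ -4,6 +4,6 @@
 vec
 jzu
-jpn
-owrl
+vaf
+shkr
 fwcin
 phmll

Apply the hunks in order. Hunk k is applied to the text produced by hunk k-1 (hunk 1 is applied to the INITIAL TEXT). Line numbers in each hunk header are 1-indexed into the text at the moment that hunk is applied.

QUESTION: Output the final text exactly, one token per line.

Hunk 1: at line 1 remove [jnwk,dbv] add [yrfso,swuw] -> 12 lines: tug yrfso swuw vec jzu jpn owrl fwcin phmll dsvn wlxxy dua
Hunk 2: at line 10 remove [wlxxy] add [zgd] -> 12 lines: tug yrfso swuw vec jzu jpn owrl fwcin phmll dsvn zgd dua
Hunk 3: at line 9 remove [dsvn] add [sixyf] -> 12 lines: tug yrfso swuw vec jzu jpn owrl fwcin phmll sixyf zgd dua
Hunk 4: at line 4 remove [jpn,owrl] add [vaf,shkr] -> 12 lines: tug yrfso swuw vec jzu vaf shkr fwcin phmll sixyf zgd dua

Answer: tug
yrfso
swuw
vec
jzu
vaf
shkr
fwcin
phmll
sixyf
zgd
dua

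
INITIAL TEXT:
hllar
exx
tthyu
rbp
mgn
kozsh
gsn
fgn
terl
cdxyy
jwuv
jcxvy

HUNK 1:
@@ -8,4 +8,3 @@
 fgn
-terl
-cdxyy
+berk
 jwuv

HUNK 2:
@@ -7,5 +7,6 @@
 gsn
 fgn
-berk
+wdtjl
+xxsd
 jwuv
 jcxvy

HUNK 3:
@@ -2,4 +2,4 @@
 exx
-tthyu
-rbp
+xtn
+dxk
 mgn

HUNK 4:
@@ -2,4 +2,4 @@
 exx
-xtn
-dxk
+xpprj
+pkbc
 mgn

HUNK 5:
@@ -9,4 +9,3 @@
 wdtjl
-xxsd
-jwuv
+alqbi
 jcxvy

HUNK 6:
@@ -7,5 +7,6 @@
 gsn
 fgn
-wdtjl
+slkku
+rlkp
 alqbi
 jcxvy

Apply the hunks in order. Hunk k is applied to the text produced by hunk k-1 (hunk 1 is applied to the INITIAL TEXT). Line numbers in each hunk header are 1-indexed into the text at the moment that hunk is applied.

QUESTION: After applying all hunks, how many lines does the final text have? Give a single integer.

Hunk 1: at line 8 remove [terl,cdxyy] add [berk] -> 11 lines: hllar exx tthyu rbp mgn kozsh gsn fgn berk jwuv jcxvy
Hunk 2: at line 7 remove [berk] add [wdtjl,xxsd] -> 12 lines: hllar exx tthyu rbp mgn kozsh gsn fgn wdtjl xxsd jwuv jcxvy
Hunk 3: at line 2 remove [tthyu,rbp] add [xtn,dxk] -> 12 lines: hllar exx xtn dxk mgn kozsh gsn fgn wdtjl xxsd jwuv jcxvy
Hunk 4: at line 2 remove [xtn,dxk] add [xpprj,pkbc] -> 12 lines: hllar exx xpprj pkbc mgn kozsh gsn fgn wdtjl xxsd jwuv jcxvy
Hunk 5: at line 9 remove [xxsd,jwuv] add [alqbi] -> 11 lines: hllar exx xpprj pkbc mgn kozsh gsn fgn wdtjl alqbi jcxvy
Hunk 6: at line 7 remove [wdtjl] add [slkku,rlkp] -> 12 lines: hllar exx xpprj pkbc mgn kozsh gsn fgn slkku rlkp alqbi jcxvy
Final line count: 12

Answer: 12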